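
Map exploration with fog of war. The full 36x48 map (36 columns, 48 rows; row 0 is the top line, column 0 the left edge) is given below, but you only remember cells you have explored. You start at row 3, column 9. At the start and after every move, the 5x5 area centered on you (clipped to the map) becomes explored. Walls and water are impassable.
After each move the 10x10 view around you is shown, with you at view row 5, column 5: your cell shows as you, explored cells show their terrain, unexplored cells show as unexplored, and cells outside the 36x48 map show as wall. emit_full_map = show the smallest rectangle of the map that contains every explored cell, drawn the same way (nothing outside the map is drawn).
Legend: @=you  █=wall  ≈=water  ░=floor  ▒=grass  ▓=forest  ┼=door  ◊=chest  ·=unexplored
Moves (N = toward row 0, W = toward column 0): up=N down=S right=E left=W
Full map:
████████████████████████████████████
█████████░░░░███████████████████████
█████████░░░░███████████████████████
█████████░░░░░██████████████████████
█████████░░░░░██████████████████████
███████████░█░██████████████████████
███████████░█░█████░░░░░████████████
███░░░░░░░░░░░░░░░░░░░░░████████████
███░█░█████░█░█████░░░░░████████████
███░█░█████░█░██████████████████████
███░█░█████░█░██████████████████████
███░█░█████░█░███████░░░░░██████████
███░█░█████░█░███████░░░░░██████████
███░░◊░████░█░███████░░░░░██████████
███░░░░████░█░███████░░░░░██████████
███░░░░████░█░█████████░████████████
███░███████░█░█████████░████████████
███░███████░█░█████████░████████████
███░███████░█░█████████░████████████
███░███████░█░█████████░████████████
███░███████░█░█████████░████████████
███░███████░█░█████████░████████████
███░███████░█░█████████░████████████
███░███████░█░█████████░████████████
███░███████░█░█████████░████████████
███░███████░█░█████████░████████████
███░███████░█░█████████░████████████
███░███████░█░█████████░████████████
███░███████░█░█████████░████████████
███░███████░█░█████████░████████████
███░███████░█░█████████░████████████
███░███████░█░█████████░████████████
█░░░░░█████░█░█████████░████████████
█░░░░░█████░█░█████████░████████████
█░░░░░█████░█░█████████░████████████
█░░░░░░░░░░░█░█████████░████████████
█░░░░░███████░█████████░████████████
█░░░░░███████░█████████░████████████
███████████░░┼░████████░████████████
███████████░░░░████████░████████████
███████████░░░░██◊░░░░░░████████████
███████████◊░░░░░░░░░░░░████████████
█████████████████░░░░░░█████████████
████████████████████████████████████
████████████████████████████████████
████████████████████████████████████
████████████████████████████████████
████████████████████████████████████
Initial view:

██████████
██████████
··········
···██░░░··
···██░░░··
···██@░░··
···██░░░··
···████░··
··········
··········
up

██████████
██████████
██████████
···█████··
···██░░░··
···██@░░··
···██░░░··
···██░░░··
···████░··
··········

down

██████████
██████████
···█████··
···██░░░··
···██░░░··
···██@░░··
···██░░░··
···████░··
··········
··········

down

██████████
···█████··
···██░░░··
···██░░░··
···██░░░··
···██@░░··
···████░··
···████░··
··········
··········

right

██████████
··█████···
··██░░░···
··██░░░░··
··██░░░░··
··██░@░░··
··████░█··
··████░█··
··········
··········

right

██████████
·█████····
·██░░░····
·██░░░░█··
·██░░░░░··
·██░░@░░··
·████░█░··
·████░█░··
··········
··········

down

·█████····
·██░░░····
·██░░░░█··
·██░░░░░··
·██░░░░░··
·████@█░··
·████░█░··
···░░░░░··
··········
··········

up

██████████
·█████····
·██░░░····
·██░░░░█··
·██░░░░░··
·██░░@░░··
·████░█░··
·████░█░··
···░░░░░··
··········

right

██████████
█████·····
██░░░·····
██░░░░██··
██░░░░░█··
██░░░@░█··
████░█░█··
████░█░█··
··░░░░░···
··········

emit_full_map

█████···
██░░░···
██░░░░██
██░░░░░█
██░░░@░█
████░█░█
████░█░█
··░░░░░·

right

██████████
████······
█░░░······
█░░░░███··
█░░░░░██··
█░░░░@██··
███░█░██··
███░█░██··
·░░░░░····
··········

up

██████████
██████████
████······
█░░░░███··
█░░░░███··
█░░░░@██··
█░░░░░██··
███░█░██··
███░█░██··
·░░░░░····

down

██████████
████······
█░░░░███··
█░░░░███··
█░░░░░██··
█░░░░@██··
███░█░██··
███░█░██··
·░░░░░····
··········

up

██████████
██████████
████······
█░░░░███··
█░░░░███··
█░░░░@██··
█░░░░░██··
███░█░██··
███░█░██··
·░░░░░····

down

██████████
████······
█░░░░███··
█░░░░███··
█░░░░░██··
█░░░░@██··
███░█░██··
███░█░██··
·░░░░░····
··········


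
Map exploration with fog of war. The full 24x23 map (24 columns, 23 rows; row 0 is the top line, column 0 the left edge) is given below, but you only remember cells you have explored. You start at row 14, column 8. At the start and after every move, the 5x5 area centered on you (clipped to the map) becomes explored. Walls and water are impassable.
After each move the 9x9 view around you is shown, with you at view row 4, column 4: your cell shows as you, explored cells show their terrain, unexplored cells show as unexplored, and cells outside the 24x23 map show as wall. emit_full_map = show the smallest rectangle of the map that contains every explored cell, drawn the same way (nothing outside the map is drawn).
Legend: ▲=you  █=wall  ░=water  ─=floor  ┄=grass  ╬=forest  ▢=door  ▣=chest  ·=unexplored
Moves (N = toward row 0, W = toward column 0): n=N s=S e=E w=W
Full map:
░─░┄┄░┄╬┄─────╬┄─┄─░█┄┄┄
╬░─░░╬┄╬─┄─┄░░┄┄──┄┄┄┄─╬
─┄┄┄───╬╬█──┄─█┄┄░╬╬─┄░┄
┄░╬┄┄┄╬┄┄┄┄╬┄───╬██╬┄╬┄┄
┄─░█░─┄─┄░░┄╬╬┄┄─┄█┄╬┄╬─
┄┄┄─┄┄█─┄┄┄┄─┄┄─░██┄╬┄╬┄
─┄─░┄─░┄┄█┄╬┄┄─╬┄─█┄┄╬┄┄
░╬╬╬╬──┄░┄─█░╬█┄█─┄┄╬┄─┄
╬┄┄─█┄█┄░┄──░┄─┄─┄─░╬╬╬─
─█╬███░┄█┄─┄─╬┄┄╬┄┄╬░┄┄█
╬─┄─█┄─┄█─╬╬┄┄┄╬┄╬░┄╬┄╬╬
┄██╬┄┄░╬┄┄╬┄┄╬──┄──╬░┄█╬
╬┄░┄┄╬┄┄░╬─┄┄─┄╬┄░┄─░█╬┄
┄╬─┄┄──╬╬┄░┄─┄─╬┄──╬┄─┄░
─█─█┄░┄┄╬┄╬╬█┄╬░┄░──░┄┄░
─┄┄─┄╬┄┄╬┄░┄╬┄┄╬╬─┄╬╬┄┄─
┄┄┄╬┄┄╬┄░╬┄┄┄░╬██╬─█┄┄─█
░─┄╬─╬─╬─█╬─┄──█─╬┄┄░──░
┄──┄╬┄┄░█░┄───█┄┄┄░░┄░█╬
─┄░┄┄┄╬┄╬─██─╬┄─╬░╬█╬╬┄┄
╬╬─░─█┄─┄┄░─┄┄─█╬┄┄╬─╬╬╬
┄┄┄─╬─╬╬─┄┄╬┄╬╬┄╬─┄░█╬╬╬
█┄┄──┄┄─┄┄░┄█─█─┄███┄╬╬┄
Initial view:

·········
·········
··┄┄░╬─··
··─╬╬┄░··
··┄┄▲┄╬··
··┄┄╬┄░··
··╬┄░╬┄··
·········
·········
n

·········
·········
··░╬┄┄╬··
··┄┄░╬─··
··─╬▲┄░··
··┄┄╬┄╬··
··┄┄╬┄░··
··╬┄░╬┄··
·········

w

·········
·········
··┄░╬┄┄╬·
··╬┄┄░╬─·
··──▲╬┄░·
··░┄┄╬┄╬·
··╬┄┄╬┄░·
···╬┄░╬┄·
·········

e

·········
·········
·┄░╬┄┄╬··
·╬┄┄░╬─··
·──╬▲┄░··
·░┄┄╬┄╬··
·╬┄┄╬┄░··
··╬┄░╬┄··
·········

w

·········
·········
··┄░╬┄┄╬·
··╬┄┄░╬─·
··──▲╬┄░·
··░┄┄╬┄╬·
··╬┄┄╬┄░·
···╬┄░╬┄·
·········

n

·········
·········
··┄─┄█─··
··┄░╬┄┄╬·
··╬┄▲░╬─·
··──╬╬┄░·
··░┄┄╬┄╬·
··╬┄┄╬┄░·
···╬┄░╬┄·

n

·········
·········
··█░┄█┄··
··┄─┄█─··
··┄░▲┄┄╬·
··╬┄┄░╬─·
··──╬╬┄░·
··░┄┄╬┄╬·
··╬┄┄╬┄░·

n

·········
·········
··┄█┄░┄··
··█░┄█┄··
··┄─▲█─··
··┄░╬┄┄╬·
··╬┄┄░╬─·
··──╬╬┄░·
··░┄┄╬┄╬·

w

·········
·········
··█┄█┄░┄·
··██░┄█┄·
··█┄▲┄█─·
··┄┄░╬┄┄╬
··┄╬┄┄░╬─
···──╬╬┄░
···░┄┄╬┄╬

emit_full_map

█┄█┄░┄·
██░┄█┄·
█┄▲┄█─·
┄┄░╬┄┄╬
┄╬┄┄░╬─
·──╬╬┄░
·░┄┄╬┄╬
·╬┄┄╬┄░
··╬┄░╬┄

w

·········
·········
··─█┄█┄░┄
··███░┄█┄
··─█▲─┄█─
··╬┄┄░╬┄┄
··┄┄╬┄┄░╬
····──╬╬┄
····░┄┄╬┄

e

·········
·········
·─█┄█┄░┄·
·███░┄█┄·
·─█┄▲┄█─·
·╬┄┄░╬┄┄╬
·┄┄╬┄┄░╬─
···──╬╬┄░
···░┄┄╬┄╬

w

·········
·········
··─█┄█┄░┄
··███░┄█┄
··─█▲─┄█─
··╬┄┄░╬┄┄
··┄┄╬┄┄░╬
····──╬╬┄
····░┄┄╬┄

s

·········
··─█┄█┄░┄
··███░┄█┄
··─█┄─┄█─
··╬┄▲░╬┄┄
··┄┄╬┄┄░╬
··┄┄──╬╬┄
····░┄┄╬┄
····╬┄┄╬┄

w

·········
···─█┄█┄░
··╬███░┄█
··┄─█┄─┄█
··█╬▲┄░╬┄
··░┄┄╬┄┄░
··─┄┄──╬╬
·····░┄┄╬
·····╬┄┄╬

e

·········
··─█┄█┄░┄
·╬███░┄█┄
·┄─█┄─┄█─
·█╬┄▲░╬┄┄
·░┄┄╬┄┄░╬
·─┄┄──╬╬┄
····░┄┄╬┄
····╬┄┄╬┄

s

··─█┄█┄░┄
·╬███░┄█┄
·┄─█┄─┄█─
·█╬┄┄░╬┄┄
·░┄┄▲┄┄░╬
·─┄┄──╬╬┄
··█┄░┄┄╬┄
····╬┄┄╬┄
·····╬┄░╬

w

···─█┄█┄░
··╬███░┄█
··┄─█┄─┄█
··█╬┄┄░╬┄
··░┄▲╬┄┄░
··─┄┄──╬╬
··─█┄░┄┄╬
·····╬┄┄╬
······╬┄░

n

·········
···─█┄█┄░
··╬███░┄█
··┄─█┄─┄█
··█╬▲┄░╬┄
··░┄┄╬┄┄░
··─┄┄──╬╬
··─█┄░┄┄╬
·····╬┄┄╬

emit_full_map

·─█┄█┄░┄·
╬███░┄█┄·
┄─█┄─┄█─·
█╬▲┄░╬┄┄╬
░┄┄╬┄┄░╬─
─┄┄──╬╬┄░
─█┄░┄┄╬┄╬
···╬┄┄╬┄░
····╬┄░╬┄

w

█········
█···─█┄█┄
█·█╬███░┄
█·─┄─█┄─┄
█·██▲┄┄░╬
█·┄░┄┄╬┄┄
█·╬─┄┄──╬
█··─█┄░┄┄
█·····╬┄┄

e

·········
···─█┄█┄░
·█╬███░┄█
·─┄─█┄─┄█
·██╬▲┄░╬┄
·┄░┄┄╬┄┄░
·╬─┄┄──╬╬
··─█┄░┄┄╬
·····╬┄┄╬

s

···─█┄█┄░
·█╬███░┄█
·─┄─█┄─┄█
·██╬┄┄░╬┄
·┄░┄▲╬┄┄░
·╬─┄┄──╬╬
··─█┄░┄┄╬
·····╬┄┄╬
······╬┄░

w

█···─█┄█┄
█·█╬███░┄
█·─┄─█┄─┄
█·██╬┄┄░╬
█·┄░▲┄╬┄┄
█·╬─┄┄──╬
█·█─█┄░┄┄
█·····╬┄┄
█······╬┄

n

█········
█···─█┄█┄
█·█╬███░┄
█·─┄─█┄─┄
█·██▲┄┄░╬
█·┄░┄┄╬┄┄
█·╬─┄┄──╬
█·█─█┄░┄┄
█·····╬┄┄

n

█········
█········
█·┄┄─█┄█┄
█·█╬███░┄
█·─┄▲█┄─┄
█·██╬┄┄░╬
█·┄░┄┄╬┄┄
█·╬─┄┄──╬
█·█─█┄░┄┄

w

██·······
██·······
██╬┄┄─█┄█
██─█╬███░
██╬─▲─█┄─
██┄██╬┄┄░
██╬┄░┄┄╬┄
██·╬─┄┄──
██·█─█┄░┄

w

███······
███······
███╬┄┄─█┄
███─█╬███
███╬▲┄─█┄
███┄██╬┄┄
███╬┄░┄┄╬
███·╬─┄┄─
███·█─█┄░

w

████·····
████·····
████╬┄┄─█
████─█╬██
████▲─┄─█
████┄██╬┄
████╬┄░┄┄
████·╬─┄┄
████·█─█┄

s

████·····
████╬┄┄─█
████─█╬██
████╬─┄─█
████▲██╬┄
████╬┄░┄┄
████┄╬─┄┄
████·█─█┄
████·····

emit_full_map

╬┄┄─█┄█┄░┄·
─█╬███░┄█┄·
╬─┄─█┄─┄█─·
▲██╬┄┄░╬┄┄╬
╬┄░┄┄╬┄┄░╬─
┄╬─┄┄──╬╬┄░
·█─█┄░┄┄╬┄╬
·····╬┄┄╬┄░
······╬┄░╬┄

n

████·····
████·····
████╬┄┄─█
████─█╬██
████▲─┄─█
████┄██╬┄
████╬┄░┄┄
████┄╬─┄┄
████·█─█┄

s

████·····
████╬┄┄─█
████─█╬██
████╬─┄─█
████▲██╬┄
████╬┄░┄┄
████┄╬─┄┄
████·█─█┄
████·····

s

████╬┄┄─█
████─█╬██
████╬─┄─█
████┄██╬┄
████▲┄░┄┄
████┄╬─┄┄
████─█─█┄
████·····
████·····

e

███╬┄┄─█┄
███─█╬███
███╬─┄─█┄
███┄██╬┄┄
███╬▲░┄┄╬
███┄╬─┄┄─
███─█─█┄░
███·····╬
███······

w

████╬┄┄─█
████─█╬██
████╬─┄─█
████┄██╬┄
████▲┄░┄┄
████┄╬─┄┄
████─█─█┄
████·····
████·····

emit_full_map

╬┄┄─█┄█┄░┄·
─█╬███░┄█┄·
╬─┄─█┄─┄█─·
┄██╬┄┄░╬┄┄╬
▲┄░┄┄╬┄┄░╬─
┄╬─┄┄──╬╬┄░
─█─█┄░┄┄╬┄╬
·····╬┄┄╬┄░
······╬┄░╬┄


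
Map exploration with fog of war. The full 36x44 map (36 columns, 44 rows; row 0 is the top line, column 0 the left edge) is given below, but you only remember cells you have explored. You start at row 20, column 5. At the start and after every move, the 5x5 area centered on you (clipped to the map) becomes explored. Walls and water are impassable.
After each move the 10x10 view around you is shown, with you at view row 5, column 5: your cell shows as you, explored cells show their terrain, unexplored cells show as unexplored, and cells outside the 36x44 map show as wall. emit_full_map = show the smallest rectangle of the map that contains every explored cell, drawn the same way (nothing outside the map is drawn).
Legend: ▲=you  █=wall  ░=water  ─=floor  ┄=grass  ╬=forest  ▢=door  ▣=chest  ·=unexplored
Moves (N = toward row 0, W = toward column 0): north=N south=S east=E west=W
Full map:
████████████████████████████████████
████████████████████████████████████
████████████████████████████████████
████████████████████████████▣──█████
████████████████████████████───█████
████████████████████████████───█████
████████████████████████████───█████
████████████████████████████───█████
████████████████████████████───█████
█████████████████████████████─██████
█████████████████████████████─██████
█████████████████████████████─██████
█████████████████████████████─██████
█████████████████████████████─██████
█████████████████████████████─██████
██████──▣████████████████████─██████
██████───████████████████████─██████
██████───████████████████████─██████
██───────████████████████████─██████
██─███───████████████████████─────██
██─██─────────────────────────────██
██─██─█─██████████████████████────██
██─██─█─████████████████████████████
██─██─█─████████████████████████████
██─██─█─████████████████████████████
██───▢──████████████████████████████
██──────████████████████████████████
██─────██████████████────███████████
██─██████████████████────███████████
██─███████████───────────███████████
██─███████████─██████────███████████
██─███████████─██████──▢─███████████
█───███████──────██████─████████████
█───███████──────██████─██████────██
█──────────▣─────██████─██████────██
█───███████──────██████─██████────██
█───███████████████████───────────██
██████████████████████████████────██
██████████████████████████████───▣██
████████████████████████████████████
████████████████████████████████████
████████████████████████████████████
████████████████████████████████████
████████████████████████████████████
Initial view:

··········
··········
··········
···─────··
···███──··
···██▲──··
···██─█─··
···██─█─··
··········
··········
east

··········
··········
··········
··──────··
··███───··
··██─▲──··
··██─█─█··
··██─█─█··
··········
··········

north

··········
··········
··········
···██───··
··──────··
··███▲──··
··██────··
··██─█─█··
··██─█─█··
··········

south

··········
··········
···██───··
··──────··
··███───··
··██─▲──··
··██─█─█··
··██─█─█··
··········
··········

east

··········
··········
··██───···
·──────█··
·███───█··
·██──▲──··
·██─█─██··
·██─█─██··
··········
··········

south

··········
··██───···
·──────█··
·███───█··
·██─────··
·██─█▲██··
·██─█─██··
···─█─██··
··········
··········

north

··········
··········
··██───···
·──────█··
·███───█··
·██──▲──··
·██─█─██··
·██─█─██··
···─█─██··
··········

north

··········
··········
··········
··██───█··
·──────█··
·███─▲─█··
·██─────··
·██─█─██··
·██─█─██··
···─█─██··

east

··········
··········
··········
·██───██··
──────██··
███──▲██··
██──────··
██─█─███··
██─█─██···
··─█─██···

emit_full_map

·██───██
──────██
███──▲██
██──────
██─█─███
██─█─██·
··─█─██·

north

··········
··········
··········
···───██··
·██───██··
─────▲██··
███───██··
██──────··
██─█─███··
██─█─██···

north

··········
··········
··········
···──▣██··
···───██··
·██──▲██··
──────██··
███───██··
██──────··
██─█─███··

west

··········
··········
··········
···█──▣██·
···█───██·
··██─▲─██·
·──────██·
·███───██·
·██──────·
·██─█─███·

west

··········
··········
··········
···██──▣██
···██───██
···██▲──██
··──────██
··███───██
··██──────
··██─█─███

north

··········
··········
··········
···█████··
···██──▣██
···██▲──██
···██───██
··──────██
··███───██
··██──────

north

··········
··········
··········
···█████··
···█████··
···██▲─▣██
···██───██
···██───██
··──────██
··███───██

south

··········
··········
···█████··
···█████··
···██──▣██
···██▲──██
···██───██
··──────██
··███───██
··██──────

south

··········
···█████··
···█████··
···██──▣██
···██───██
···██▲──██
··──────██
··███───██
··██──────
··██─█─███

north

··········
··········
···█████··
···█████··
···██──▣██
···██▲──██
···██───██
··──────██
··███───██
··██──────

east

··········
··········
··█████···
··██████··
··██──▣██·
··██─▲─██·
··██───██·
·──────██·
·███───██·
·██──────·

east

··········
··········
·█████····
·███████··
·██──▣██··
·██──▲██··
·██───██··
──────██··
███───██··
██──────··

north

··········
··········
··········
·███████··
·███████··
·██──▲██··
·██───██··
·██───██··
──────██··
███───██··

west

··········
··········
··········
··███████·
··███████·
··██─▲▣██·
··██───██·
··██───██·
·──────██·
·███───██·

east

··········
··········
··········
·███████··
·███████··
·██──▲██··
·██───██··
·██───██··
──────██··
███───██··

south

··········
··········
·███████··
·███████··
·██──▣██··
·██──▲██··
·██───██··
──────██··
███───██··
██──────··

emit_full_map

·███████
·███████
·██──▣██
·██──▲██
·██───██
──────██
███───██
██──────
██─█─███
██─█─██·
··─█─██·

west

··········
··········
··███████·
··███████·
··██──▣██·
··██─▲─██·
··██───██·
·──────██·
·███───██·
·██──────·

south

··········
··███████·
··███████·
··██──▣██·
··██───██·
··██─▲─██·
·──────██·
·███───██·
·██──────·
·██─█─███·

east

··········
·███████··
·███████··
·██──▣██··
·██───██··
·██──▲██··
──────██··
███───██··
██──────··
██─█─███··

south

·███████··
·███████··
·██──▣██··
·██───██··
·██───██··
─────▲██··
███───██··
██──────··
██─█─███··
██─█─██···

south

·███████··
·██──▣██··
·██───██··
·██───██··
──────██··
███──▲██··
██──────··
██─█─███··
██─█─██···
··─█─██···

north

·███████··
·███████··
·██──▣██··
·██───██··
·██───██··
─────▲██··
███───██··
██──────··
██─█─███··
██─█─██···

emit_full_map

·███████
·███████
·██──▣██
·██───██
·██───██
─────▲██
███───██
██──────
██─█─███
██─█─██·
··─█─██·


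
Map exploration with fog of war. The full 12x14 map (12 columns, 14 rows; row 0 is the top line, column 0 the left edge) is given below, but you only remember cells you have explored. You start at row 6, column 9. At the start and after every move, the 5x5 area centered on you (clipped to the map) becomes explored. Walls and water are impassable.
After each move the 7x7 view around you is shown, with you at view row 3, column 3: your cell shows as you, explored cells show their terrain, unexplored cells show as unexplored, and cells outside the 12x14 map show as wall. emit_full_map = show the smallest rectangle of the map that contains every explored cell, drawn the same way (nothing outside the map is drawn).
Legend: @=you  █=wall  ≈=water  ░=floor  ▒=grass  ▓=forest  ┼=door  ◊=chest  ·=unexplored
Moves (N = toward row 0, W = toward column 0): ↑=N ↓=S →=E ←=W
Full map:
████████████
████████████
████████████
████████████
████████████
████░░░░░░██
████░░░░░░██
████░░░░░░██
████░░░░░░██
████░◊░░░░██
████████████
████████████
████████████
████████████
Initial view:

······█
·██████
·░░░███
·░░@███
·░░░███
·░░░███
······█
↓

·██████
·░░░███
·░░░███
·░░@███
·░░░███
·░░░███
······█

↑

······█
·██████
·░░░███
·░░@███
·░░░███
·░░░███
·░░░███

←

·······
·██████
·░░░░██
·░░@░██
·░░░░██
·░░░░██
··░░░██

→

······█
███████
░░░░███
░░░@███
░░░░███
░░░░███
·░░░███

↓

███████
░░░░███
░░░░███
░░░@███
░░░░███
·░░░███
······█

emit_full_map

██████
░░░░██
░░░░██
░░░@██
░░░░██
·░░░██

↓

░░░░███
░░░░███
░░░░███
░░░@███
·░░░███
·██████
······█

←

·░░░░██
·░░░░██
·░░░░██
·░░@░██
·░░░░██
·██████
·······

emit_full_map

██████
░░░░██
░░░░██
░░░░██
░░@░██
░░░░██
██████


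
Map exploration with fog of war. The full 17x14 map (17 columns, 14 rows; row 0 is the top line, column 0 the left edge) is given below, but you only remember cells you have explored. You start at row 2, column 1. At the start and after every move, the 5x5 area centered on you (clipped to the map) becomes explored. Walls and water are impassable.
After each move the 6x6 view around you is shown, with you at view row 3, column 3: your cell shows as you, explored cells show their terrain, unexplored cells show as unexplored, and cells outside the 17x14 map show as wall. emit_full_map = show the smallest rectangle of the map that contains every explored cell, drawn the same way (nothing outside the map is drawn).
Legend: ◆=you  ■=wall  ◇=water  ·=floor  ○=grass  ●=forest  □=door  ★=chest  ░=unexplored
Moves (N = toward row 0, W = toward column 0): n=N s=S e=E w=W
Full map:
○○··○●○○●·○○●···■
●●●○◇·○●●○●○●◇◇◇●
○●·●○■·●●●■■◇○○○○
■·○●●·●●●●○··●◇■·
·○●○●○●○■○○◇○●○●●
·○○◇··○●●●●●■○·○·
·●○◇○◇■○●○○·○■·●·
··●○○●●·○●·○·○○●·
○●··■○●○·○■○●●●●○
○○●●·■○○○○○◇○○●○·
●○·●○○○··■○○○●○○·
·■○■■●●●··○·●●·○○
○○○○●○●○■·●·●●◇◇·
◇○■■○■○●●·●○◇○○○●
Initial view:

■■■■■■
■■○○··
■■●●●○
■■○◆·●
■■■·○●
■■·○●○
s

■■○○··
■■●●●○
■■○●·●
■■■◆○●
■■·○●○
■■·○○◇

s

■■●●●○
■■○●·●
■■■·○●
■■·◆●○
■■·○○◇
■■·●○◇

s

■■○●·●
■■■·○●
■■·○●○
■■·◆○◇
■■·●○◇
■■··●○

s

■■■·○●
■■·○●○
■■·○○◇
■■·◆○◇
■■··●○
■■○●··

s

■■·○●○
■■·○○◇
■■·●○◇
■■·◆●○
■■○●··
■■○○●●

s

■■·○○◇
■■·●○◇
■■··●○
■■○◆··
■■○○●●
■■●○·●

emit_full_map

○○··
●●●○
○●·●
■·○●
·○●○
·○○◇
·●○◇
··●○
○◆··
○○●●
●○·●

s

■■·●○◇
■■··●○
■■○●··
■■○◆●●
■■●○·●
■■·■○■

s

■■··●○
■■○●··
■■○○●●
■■●◆·●
■■·■○■
■■○○○○

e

■··●○░
■○●··■
■○○●●·
■●○◆●○
■·■○■■
■○○○○●

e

··●○░░
○●··■○
○○●●·■
●○·◆○○
·■○■■●
○○○○●○

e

·●○░░░
●··■○●
○●●·■○
○·●◆○○
■○■■●●
○○○●○●

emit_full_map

○○··░░░
●●●○░░░
○●·●░░░
■·○●░░░
·○●○░░░
·○○◇░░░
·●○◇░░░
··●○░░░
○●··■○●
○○●●·■○
●○·●◆○○
·■○■■●●
○○○○●○●

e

●○░░░░
··■○●○
●●·■○○
·●○◆○·
○■■●●●
○○●○●○

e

○░░░░░
·■○●○·
●·■○○○
●○○◆··
■■●●●·
○●○●○■

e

░░░░░░
■○●○·○
·■○○○○
○○○◆·■
■●●●··
●○●○■·

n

░░░░░░
░●●·○●
■○●○·○
·■○◆○○
○○○··■
■●●●··

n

░░░░░░
░◇■○●○
░●●·○●
■○●◆·○
·■○○○○
○○○··■

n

░░░░░░
░·○●●●
░◇■○●○
░●●◆○●
■○●○·○
·■○○○○

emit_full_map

○○··░░░░░░
●●●○░░░░░░
○●·●░░░░░░
■·○●░░░░░░
·○●○░░░░░░
·○○◇░·○●●●
·●○◇░◇■○●○
··●○░●●◆○●
○●··■○●○·○
○○●●·■○○○○
●○·●○○○··■
·■○■■●●●··
○○○○●○●○■·
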